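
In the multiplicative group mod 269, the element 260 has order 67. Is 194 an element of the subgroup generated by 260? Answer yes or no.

no

194 ∈ ⟨260⟩ iff 194^67 ≡ 1 (mod 269), since |⟨260⟩| = 67.
194^67 mod 269 = 82.
Since 82 ≠ 1, 194 does not lie in the subgroup.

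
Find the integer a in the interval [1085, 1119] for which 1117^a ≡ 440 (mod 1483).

1117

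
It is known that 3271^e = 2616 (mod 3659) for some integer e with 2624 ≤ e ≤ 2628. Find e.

2628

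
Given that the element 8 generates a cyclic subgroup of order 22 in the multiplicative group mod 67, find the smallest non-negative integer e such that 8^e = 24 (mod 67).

14

Successive powers of 8 modulo 67:
  8^0=1  8^1=8  8^2=64  8^3=43  8^4=9  8^5=5
  8^6=40  8^7=52  8^8=14  8^9=45  8^10=25  8^11=66
  8^12=59  8^13=3  8^14=24
So 8^14 ≡ 24 (mod 67), giving e = 14.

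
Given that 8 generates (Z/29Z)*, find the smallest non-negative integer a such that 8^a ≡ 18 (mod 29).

13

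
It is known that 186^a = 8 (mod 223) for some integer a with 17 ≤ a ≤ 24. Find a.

Compute 186^17 mod 223 = 122, then multiply by 186 repeatedly:
  186^17=122  186^18=169  186^19=214  186^20=110  186^21=167
  186^22=65  186^23=48  186^24=8
Found 8 at exponent 24.

24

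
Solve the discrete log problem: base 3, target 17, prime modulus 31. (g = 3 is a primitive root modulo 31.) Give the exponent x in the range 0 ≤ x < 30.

7

Successive powers of 3 modulo 31:
  3^0=1  3^1=3  3^2=9  3^3=27  3^4=19  3^5=26
  3^6=16  3^7=17
So 3^7 ≡ 17 (mod 31), giving x = 7.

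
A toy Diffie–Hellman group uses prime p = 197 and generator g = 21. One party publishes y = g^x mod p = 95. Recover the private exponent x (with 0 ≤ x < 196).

Baby-step giant-step with m = ceil(sqrt(196)) = 14.
Baby table (21^j mod 197 for j=0..13):
  0:1  1:21  2:47  3:2  4:42  5:94  6:4  7:84
  8:188  9:8  10:168  11:179  12:16  13:139
Giant step factor: 21^(-14) ≡ 93 (mod 197).
Scan 95·93^i mod 197 for i = 0, 1, …:
  i=0: 95   i=1: 167   i=2: 165   i=3: 176
  i=4: 17   i=5: 5   i=6: 71   i=7: 102
  i=8: 30   i=9: 32   i=10: 21
Match at i=10, j=1: x = 10·14 + 1 = 141.

141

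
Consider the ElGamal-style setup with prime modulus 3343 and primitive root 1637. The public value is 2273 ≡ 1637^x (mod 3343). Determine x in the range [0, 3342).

2956

Baby-step giant-step with m = ceil(sqrt(3342)) = 58.
Baby table (1637^j mod 3343 for j=0..57):
  0:1  1:1637  2:2026  3:306  4:2815  5:1501  6:32  7:2239
  8:1315  9:3106  10:3162  11:1230  12:1024  13:1445  14:1964  15:2445
  16:894  17:2587  18:2681  19:2781  20:2674  21:1351  22:1864  23:2552
  24:2217  25:2074  26:1993  27:3116  28:2817  29:1432  30:741  31:2851
  32:259  33:2765  34:3226  35:2365  36:311  37:971  38:1602  39:1562
  40:2942  41:2134  42:3266  43:985  44:1119  45:3182  46:540  47:1428
  48:879  49:1433  50:2378  51:1534  52:565  53:2237  54:1384  55:2397
  56:2550  57:2286
Giant step factor: 1637^(-58) ≡ 938 (mod 3343).
Scan 2273·938^i mod 3343 for i = 0, 1, …:
  i=0: 2273   i=1: 2583   i=2: 2522   i=3: 2135
  i=4: 173   i=5: 1810   i=6: 2879   i=7: 2701
  i=8: 2887   i=9: 176     …   i=49: 687
  i=50: 2550
Match at i=50, j=56: x = 50·58 + 56 = 2956.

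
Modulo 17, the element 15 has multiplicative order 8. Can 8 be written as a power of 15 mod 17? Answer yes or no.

yes

⟨15⟩ has order 8; its elements mod 17 are {1, 2, 4, 8, 9, 13, 15, 16}.
8 is in this set.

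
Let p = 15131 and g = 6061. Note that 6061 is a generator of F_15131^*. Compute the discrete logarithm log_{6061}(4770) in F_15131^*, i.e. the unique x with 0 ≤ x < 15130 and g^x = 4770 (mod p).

9802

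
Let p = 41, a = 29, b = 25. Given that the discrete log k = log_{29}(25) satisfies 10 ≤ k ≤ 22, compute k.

12

Compute 29^10 mod 41 = 9, then multiply by 29 repeatedly:
  29^10=9  29^11=15  29^12=25
Found 25 at exponent 12.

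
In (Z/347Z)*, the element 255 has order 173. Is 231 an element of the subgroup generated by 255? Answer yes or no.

no

231 ∈ ⟨255⟩ iff 231^173 ≡ 1 (mod 347), since |⟨255⟩| = 173.
231^173 mod 347 = 346.
Since 346 ≠ 1, 231 does not lie in the subgroup.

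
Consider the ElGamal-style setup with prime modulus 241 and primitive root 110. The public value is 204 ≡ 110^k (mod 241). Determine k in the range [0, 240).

161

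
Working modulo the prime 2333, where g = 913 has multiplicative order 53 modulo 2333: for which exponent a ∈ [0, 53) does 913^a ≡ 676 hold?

18

Successive powers of 913 modulo 2333:
  913^0=1  913^1=913  913^2=688  913^3=567  913^4=2078  913^5=485
  913^6=1868  913^7=61  913^8=2034  913^9=2307  913^10=1925  913^11=776
  913^12=1589  913^13=1964  913^14=1388  913^15=425  913^16=747  913^17=775
  913^18=676
So 913^18 ≡ 676 (mod 2333), giving a = 18.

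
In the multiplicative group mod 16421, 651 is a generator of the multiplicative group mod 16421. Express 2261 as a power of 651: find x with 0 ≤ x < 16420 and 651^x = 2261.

12719

Baby-step giant-step with m = ceil(sqrt(16420)) = 129.
Baby table (651^j mod 16421 for j=0..128):
  0:1  1:651  2:13276  3:5230  4:5583  5:5492  6:11935  7:2552
  8:2831  9:3829  10:13108  11:10809  12:8471  13:13586  14:9988  15:15893
  16:1113  17:2039  18:13709  19:7956  20:6741  21:3984  22:15487  23:15964
  24:14492  25:8638  26:7356  27:10245  28:2569  29:13898  30:16048  31:3492
  32:7194  33:3309  34:3008  35:4109  36:14757  37:522  38:11402  39:410
  40:4174  41:7809  42:9570  43:6511  44:2043  45:16313  46:11797  47:11240
  48:9895  49:4613  50:14441  51:8279  52:3541  53:6251  54:13414  55:12963
  56:14940  57:4708  58:10602  59:5082  60:7761  61:11164  62:9682  63:13739
  64:11065  65:10917  66:13095  67:2346  68:93  69:11280  70:3093  71:10181
  72:10168  73:1705  74:9748  75:7442  76:547  77:11256  78:3890  79:3556
  80:16016  81:15502  82:9308  83:159  84:4983  85:8996  86:10520  87:963
  88:2915  89:9250  90:11664  91:6762  92:1234  93:15126  94:10847  95:367
  96:9023  97:11676  98:14574  99:12757  100:12202  101:12159  102:587  103:4454
  104:9458  105:15704  106:9442  107:5288  108:10499  109:3713  110:3276  111:14367
  112:9368  113:6377  114:13335  115:10797  116:659  117:2063  118:12912  119:14581
  120:893  121:6608  122:15927  123:6826  124:10056  125:10898  126:726  127:12838
  128:15670
Giant step factor: 651^(-129) ≡ 6372 (mod 16421).
Scan 2261·6372^i mod 16421 for i = 0, 1, …:
  i=0: 2261   i=1: 5875   i=2: 12041   i=3: 6340
  i=4: 2820   i=5: 4466   i=6: 16180   i=7: 7922
  i=8: 830   i=9: 1198     …   i=97: 1548
  i=98: 11256
Match at i=98, j=77: x = 98·129 + 77 = 12719.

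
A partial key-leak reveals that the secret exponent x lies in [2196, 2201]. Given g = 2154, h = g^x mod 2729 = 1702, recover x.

Compute 2154^2196 mod 2729 = 2367, then multiply by 2154 repeatedly:
  2154^2196=2367  2154^2197=746  2154^2198=2232  2154^2199=1959  2154^2200=652
  2154^2201=1702
Found 1702 at exponent 2201.

2201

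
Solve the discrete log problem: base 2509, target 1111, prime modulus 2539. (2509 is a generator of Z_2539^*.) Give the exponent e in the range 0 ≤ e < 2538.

2083

Baby-step giant-step with m = ceil(sqrt(2538)) = 51.
Baby table (2509^j mod 2539 for j=0..50):
  0:1  1:2509  2:900  3:929  4:59  5:769  6:2320  7:1492
  8:942  9:2208  10:2313  11:1702  12:2259  13:783  14:1900  15:1397
  16:1253  17:495  18:384  19:1175  20:296  21:1276  22:2344  23:772
  24:2230  25:1653  26:1190  27:2385  28:2081  29:1045  30:1657  31:1070
  32:907  33:719  34:1281  35:2194  36:194  37:1797  38:1948  39:2496
  40:1290  41:1924  42:677  43:2  44:2479  45:1800  46:1858  47:118
  48:1538  49:2101  50:445
Giant step factor: 2509^(-51) ≡ 1818 (mod 2539).
Scan 1111·1818^i mod 2539 for i = 0, 1, …:
  i=0: 1111   i=1: 1293   i=2: 2099   i=3: 2404
  i=4: 853   i=5: 1964   i=6: 718   i=7: 278
  i=8: 143   i=9: 996     …   i=39: 1229
  i=40: 2
Match at i=40, j=43: e = 40·51 + 43 = 2083.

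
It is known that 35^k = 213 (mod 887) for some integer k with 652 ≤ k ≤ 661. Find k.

Compute 35^652 mod 887 = 643, then multiply by 35 repeatedly:
  35^652=643  35^653=330  35^654=19  35^655=665  35^656=213
Found 213 at exponent 656.

656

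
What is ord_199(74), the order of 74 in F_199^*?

The order of 74 must divide p − 1 = 198 = 2 · 3^2 · 11.
Divisors: 1, 2, 3, 6, 9, 11, 18, 22, 33, 66, 99, 198.
Check each in increasing order: 74^1 ≡ 74;  74^2 ≡ 103;  74^3 ≡ 60;  74^6 ≡ 18;  74^9 ≡ 85;  74^11 ≡ 198;  74^18 ≡ 61;  74^22 ≡ 1.
Smallest exponent giving 1 is 22.

22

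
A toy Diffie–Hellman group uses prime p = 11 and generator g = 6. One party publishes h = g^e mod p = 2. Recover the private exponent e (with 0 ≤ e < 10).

9

Successive powers of 6 modulo 11:
  6^0=1  6^1=6  6^2=3  6^3=7  6^4=9  6^5=10
  6^6=5  6^7=8  6^8=4  6^9=2
So 6^9 ≡ 2 (mod 11), giving e = 9.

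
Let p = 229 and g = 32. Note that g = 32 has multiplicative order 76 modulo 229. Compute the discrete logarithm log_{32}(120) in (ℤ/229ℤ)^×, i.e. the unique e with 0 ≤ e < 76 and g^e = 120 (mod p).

Baby-step giant-step with m = ceil(sqrt(76)) = 9.
Baby table (32^j mod 229 for j=0..8):
  0:1  1:32  2:108  3:21  4:214  5:207  6:212  7:143
  8:225
Giant step factor: 32^(-9) ≡ 195 (mod 229).
Scan 120·195^i mod 229 for i = 0, 1, …:
  i=0: 120   i=1: 42   i=2: 175   i=3: 4
  i=4: 93   i=5: 44   i=6: 107   i=7: 26
  i=8: 32
Match at i=8, j=1: e = 8·9 + 1 = 73.

73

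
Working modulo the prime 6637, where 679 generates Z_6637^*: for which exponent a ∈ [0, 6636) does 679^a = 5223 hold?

3488

Baby-step giant-step with m = ceil(sqrt(6636)) = 82.
Baby table (679^j mod 6637 for j=0..81):
  0:1  1:679  2:3088  3:6097  4:5012  5:5004  6:6209  7:1416
  8:5736  9:5462  10:5252  11:2039  12:3985  13:4556  14:682  15:5125
  16:2087  17:3392  18:129  19:1310  20:132  21:3347  22:2759  23:1727
  24:4521  25:3465  26:3237  27:1076  28:534  29:4188  30:3016  31:3668
  32:1697  33:4062  34:3743  35:6163  36:3367  37:3065  38:3754  39:358
  40:4150  41:3762  42:5790  43:2306  44:6079  45:6064  46:2516  47:2655
  48:4118  49:1945  50:6529  51:6312  52:4983  53:5224  54:2938  55:3802
  56:6402  57:6360  58:4390  59:797  60:3566  61:5446  62:1025  63:5727
  64:5988  65:4008  66:262  67:5336  68:5979  69:4534  70:5655  71:3559
  72:693  73:5957  74:2870  75:4089  76:2165  77:3258  78:2061  79:5649
  80:6122  81:2076
Giant step factor: 679^(-82) ≡ 70 (mod 6637).
Scan 5223·70^i mod 6637 for i = 0, 1, …:
  i=0: 5223   i=1: 575   i=2: 428   i=3: 3412
  i=4: 6545   i=5: 197   i=6: 516   i=7: 2935
  i=8: 6340   i=9: 5758     …   i=41: 5112
  i=42: 6079
Match at i=42, j=44: a = 42·82 + 44 = 3488.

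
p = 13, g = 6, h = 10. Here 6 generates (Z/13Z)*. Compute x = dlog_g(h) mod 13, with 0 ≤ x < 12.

2

Successive powers of 6 modulo 13:
  6^0=1  6^1=6  6^2=10
So 6^2 ≡ 10 (mod 13), giving x = 2.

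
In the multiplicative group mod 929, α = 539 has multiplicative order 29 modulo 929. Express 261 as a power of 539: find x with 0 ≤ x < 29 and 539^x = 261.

Successive powers of 539 modulo 929:
  539^0=1  539^1=539  539^2=673  539^3=437  539^4=506  539^5=537
  539^6=524  539^7=20  539^8=561  539^9=454  539^10=379  539^11=830
  539^12=521  539^13=261
So 539^13 ≡ 261 (mod 929), giving x = 13.

13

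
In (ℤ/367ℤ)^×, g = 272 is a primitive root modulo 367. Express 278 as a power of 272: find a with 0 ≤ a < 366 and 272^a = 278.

Baby-step giant-step with m = ceil(sqrt(366)) = 20.
Baby table (272^j mod 367 for j=0..19):
  0:1  1:272  2:217  3:304  4:113  5:275  6:299  7:221
  8:291  9:247  10:23  11:17  12:220  13:19  14:30  15:86
  16:271  17:312  18:87  19:176
Giant step factor: 272^(-20) ≡ 256 (mod 367).
Scan 278·256^i mod 367 for i = 0, 1, …:
  i=0: 278   i=1: 337   i=2: 27   i=3: 306
  i=4: 165   i=5: 35   i=6: 152   i=7: 10
  i=8: 358   i=9: 265   i=10: 312
Match at i=10, j=17: a = 10·20 + 17 = 217.

217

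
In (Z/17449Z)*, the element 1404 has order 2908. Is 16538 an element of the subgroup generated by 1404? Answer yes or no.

16538 ∈ ⟨1404⟩ iff 16538^2908 ≡ 1 (mod 17449), since |⟨1404⟩| = 2908.
16538^2908 mod 17449 = 17448.
Since 17448 ≠ 1, 16538 does not lie in the subgroup.

no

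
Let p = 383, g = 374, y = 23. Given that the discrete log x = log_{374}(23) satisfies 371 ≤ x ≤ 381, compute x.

378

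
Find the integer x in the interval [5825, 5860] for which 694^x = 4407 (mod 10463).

Compute 694^5825 mod 10463 = 5349, then multiply by 694 repeatedly:
  694^5825=5349  694^5826=8304  694^5827=8326  694^5828=2668  694^5829=10104
  694^5830=1966  694^5831=4214  694^5832=5339  694^5833=1364  694^5834=4946
  694^5835=660  694^5836=8131  694^5837=3357  694^5838=6972  694^5839=4662
  694^5840=2361  694^5841=6306  694^5842=2830  694^5843=7439  694^5844=4407
Found 4407 at exponent 5844.

5844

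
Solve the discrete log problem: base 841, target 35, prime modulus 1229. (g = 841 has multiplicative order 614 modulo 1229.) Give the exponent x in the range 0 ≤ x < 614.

482

Baby-step giant-step with m = ceil(sqrt(614)) = 25.
Baby table (841^j mod 1229 for j=0..24):
  0:1  1:841  2:606  3:840  4:994  5:234  6:154  7:469
  8:1149  9:315  10:680  11:395  12:365  13:944  14:1199  15:579
  16:255  17:609  18:905  19:354  20:296  21:678  22:1171  23:382
  24:493
Giant step factor: 841^(-25) ≡ 1148 (mod 1229).
Scan 35·1148^i mod 1229 for i = 0, 1, …:
  i=0: 35   i=1: 852   i=2: 1041   i=3: 480
  i=4: 448   i=5: 582   i=6: 789   i=7: 1228
  i=8: 81   i=9: 813     …   i=18: 1117
  i=19: 469
Match at i=19, j=7: x = 19·25 + 7 = 482.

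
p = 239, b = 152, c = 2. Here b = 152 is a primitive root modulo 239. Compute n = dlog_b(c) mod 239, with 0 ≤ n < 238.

Baby-step giant-step with m = ceil(sqrt(238)) = 16.
Baby table (152^j mod 239 for j=0..15):
  0:1  1:152  2:160  3:181  4:27  5:41  6:18  7:107
  8:12  9:151  10:8  11:21  12:85  13:14  14:216  15:89
Giant step factor: 152^(-16) ≡ 161 (mod 239).
Scan 2·161^i mod 239 for i = 0, 1, …:
  i=0: 2   i=1: 83   i=2: 218   i=3: 204
  i=4: 101   i=5: 9   i=6: 15   i=7: 25
  i=8: 201   i=9: 96   i=10: 160
Match at i=10, j=2: n = 10·16 + 2 = 162.

162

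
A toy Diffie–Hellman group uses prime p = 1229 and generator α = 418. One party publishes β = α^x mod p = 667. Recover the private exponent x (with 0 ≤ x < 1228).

510

Baby-step giant-step with m = ceil(sqrt(1228)) = 36.
Baby table (418^j mod 1229 for j=0..35):
  0:1  1:418  2:206  3:78  4:650  5:91  6:1168  7:311
  8:953  9:158  10:907  11:594  12:34  13:693  14:859  15:194
  16:1207  17:636  18:384  19:742  20:448  21:456  22:113  23:532
  24:1156  25:211  26:939  27:451  28:481  29:731  30:766  31:648
  32:484  33:756  34:155  35:882
Giant step factor: 418^(-36) ≡ 256 (mod 1229).
Scan 667·256^i mod 1229 for i = 0, 1, …:
  i=0: 667   i=1: 1150   i=2: 669   i=3: 433
  i=4: 238   i=5: 707   i=6: 329   i=7: 652
  i=8: 997   i=9: 829     …   i=13: 235
  i=14: 1168
Match at i=14, j=6: x = 14·36 + 6 = 510.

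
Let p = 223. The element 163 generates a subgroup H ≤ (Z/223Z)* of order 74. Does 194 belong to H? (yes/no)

194 ∈ ⟨163⟩ iff 194^74 ≡ 1 (mod 223), since |⟨163⟩| = 74.
194^74 mod 223 = 39.
Since 39 ≠ 1, 194 does not lie in the subgroup.

no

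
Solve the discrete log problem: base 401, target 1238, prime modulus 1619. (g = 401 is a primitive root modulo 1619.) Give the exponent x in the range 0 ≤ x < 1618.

391

Baby-step giant-step with m = ceil(sqrt(1618)) = 41.
Baby table (401^j mod 1619 for j=0..40):
  0:1  1:401  2:520  3:1288  4:27  5:1113  6:1088  7:777
  8:729  9:909  10:234  11:1551  12:255  13:258  14:1461  15:1402
  16:409  17:490  18:591  19:617  20:1329  21:278  22:1386  23:469
  24:265  25:1030  26:185  27:1330  28:679  29:287  30:138  31:292
  32:524  33:1273  34:488  35:1408  36:1196  37:372  38:224  39:779
  40:1531
Giant step factor: 401^(-41) ≡ 888 (mod 1619).
Scan 1238·888^i mod 1619 for i = 0, 1, …:
  i=0: 1238   i=1: 43   i=2: 947   i=3: 675
  i=4: 370   i=5: 1522   i=6: 1290   i=7: 887
  i=8: 822   i=9: 1386
Match at i=9, j=22: x = 9·41 + 22 = 391.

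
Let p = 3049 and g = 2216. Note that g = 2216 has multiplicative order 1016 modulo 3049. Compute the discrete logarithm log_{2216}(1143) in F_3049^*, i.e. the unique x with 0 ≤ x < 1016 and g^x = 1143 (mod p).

914

Baby-step giant-step with m = ceil(sqrt(1016)) = 32.
Baby table (2216^j mod 3049 for j=0..31):
  0:1  1:2216  2:1766  3:1589  4:2678  5:1094  6:349  7:1987
  8:436  9:2692  10:1628  11:681  12:2890  13:1340  14:2763  15:416
  16:1058  17:2896  18:2440  19:1163  20:803  21:1881  22:313  23:1485
  24:889  25:370  26:2788  27:934  28:2522  29:2984  30:2312  31:1072
Giant step factor: 2216^(-32) ≡ 3041 (mod 3049).
Scan 1143·3041^i mod 3049 for i = 0, 1, …:
  i=0: 1143   i=1: 3   i=2: 3025   i=3: 192
  i=4: 1513   i=5: 92   i=6: 2313   i=7: 2839
  i=8: 1680   i=9: 1805     …   i=27: 2744
  i=28: 2440
Match at i=28, j=18: x = 28·32 + 18 = 914.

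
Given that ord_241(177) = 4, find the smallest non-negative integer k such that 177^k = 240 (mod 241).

2

Successive powers of 177 modulo 241:
  177^0=1  177^1=177  177^2=240
So 177^2 ≡ 240 (mod 241), giving k = 2.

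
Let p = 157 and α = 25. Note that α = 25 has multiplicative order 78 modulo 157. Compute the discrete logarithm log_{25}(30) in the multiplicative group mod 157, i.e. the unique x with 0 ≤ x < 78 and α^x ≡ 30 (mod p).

34

Baby-step giant-step with m = ceil(sqrt(78)) = 9.
Baby table (25^j mod 157 for j=0..8):
  0:1  1:25  2:154  3:82  4:9  5:68  6:130  7:110
  8:81
Giant step factor: 25^(-9) ≡ 49 (mod 157).
Scan 30·49^i mod 157 for i = 0, 1, …:
  i=0: 30   i=1: 57   i=2: 124   i=3: 110
Match at i=3, j=7: x = 3·9 + 7 = 34.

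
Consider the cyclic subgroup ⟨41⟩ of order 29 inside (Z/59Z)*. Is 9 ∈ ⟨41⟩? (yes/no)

yes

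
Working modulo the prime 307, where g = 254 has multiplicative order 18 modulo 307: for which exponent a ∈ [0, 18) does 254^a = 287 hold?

16

Successive powers of 254 modulo 307:
  254^0=1  254^1=254  254^2=46  254^3=18  254^4=274  254^5=214
  254^6=17  254^7=20  254^8=168  254^9=306  254^10=53  254^11=261
  254^12=289  254^13=33  254^14=93  254^15=290  254^16=287
So 254^16 ≡ 287 (mod 307), giving a = 16.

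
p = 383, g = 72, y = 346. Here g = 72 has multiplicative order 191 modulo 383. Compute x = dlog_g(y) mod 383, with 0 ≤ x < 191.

108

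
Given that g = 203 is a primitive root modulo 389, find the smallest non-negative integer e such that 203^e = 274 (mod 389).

97

Baby-step giant-step with m = ceil(sqrt(388)) = 20.
Baby table (203^j mod 389 for j=0..19):
  0:1  1:203  2:364  3:371  4:236  5:61  6:324  7:31
  8:69  9:3  10:220  11:314  12:335  13:319  14:183  15:194
  16:93  17:207  18:9  19:271
Giant step factor: 203^(-20) ≡ 102 (mod 389).
Scan 274·102^i mod 389 for i = 0, 1, …:
  i=0: 274   i=1: 329   i=2: 104   i=3: 105
  i=4: 207
Match at i=4, j=17: e = 4·20 + 17 = 97.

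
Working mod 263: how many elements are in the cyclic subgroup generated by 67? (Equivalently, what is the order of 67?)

The order of 67 must divide p − 1 = 262 = 2 · 131.
Divisors: 1, 2, 131, 262.
Check each in increasing order: 67^1 ≡ 67;  67^2 ≡ 18;  67^131 ≡ 262;  67^262 ≡ 1.
Smallest exponent giving 1 is 262.

262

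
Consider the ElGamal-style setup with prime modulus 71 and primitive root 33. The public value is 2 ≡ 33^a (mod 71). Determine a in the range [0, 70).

48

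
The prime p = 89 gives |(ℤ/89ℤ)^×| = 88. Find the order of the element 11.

22

The order of 11 must divide p − 1 = 88 = 2^3 · 11.
Divisors: 1, 2, 4, 8, 11, 22, 44, 88.
Check each in increasing order: 11^1 ≡ 11;  11^2 ≡ 32;  11^4 ≡ 45;  11^8 ≡ 67;  11^11 ≡ 88;  11^22 ≡ 1.
Smallest exponent giving 1 is 22.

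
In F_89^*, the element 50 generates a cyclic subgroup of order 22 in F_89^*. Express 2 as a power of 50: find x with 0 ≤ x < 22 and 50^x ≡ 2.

Successive powers of 50 modulo 89:
  50^0=1  50^1=50  50^2=8  50^3=44  50^4=64  50^5=85
  50^6=67  50^7=57  50^8=2
So 50^8 ≡ 2 (mod 89), giving x = 8.

8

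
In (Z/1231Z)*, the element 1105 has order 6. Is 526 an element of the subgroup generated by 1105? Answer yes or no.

no

⟨1105⟩ has order 6; its elements mod 1231 are {1, 126, 127, 1104, 1105, 1230}.
526 is not in this set.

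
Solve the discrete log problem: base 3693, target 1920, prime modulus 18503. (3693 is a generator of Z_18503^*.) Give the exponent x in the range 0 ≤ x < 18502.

Baby-step giant-step with m = ceil(sqrt(18502)) = 137.
Baby table (3693^j mod 18503 for j=0..136):
  0:1  1:3693  2:1538  3:17916  4:15563  5:3841  6:11515  7:5001
  8:2699  9:12793  10:6390  11:6945  12:2727  13:5179  14:12448  15:9012
  16:12922  17:1709  18:1814  19:1016  20:14482  21:8356  22:14207  23:10446
  24:16826  25:5344  26:11194  27:3740  28:8582  29:16190  30:6477  31:13685
  32:7012  33:9619  34:15710  35:10125  36:15565  37:11227  38:14591  39:3827
  40:15322  41:1972  42:10917  43:16947  44:8125  45:12262  46:6725  47:4399
  48:18376  49:12067  50:8207  51:537  52:3320  53:11774  54:17835  55:12478
  56:8784  57:3553  58:2602  59:6129  60:5228  61:8375  62:10362  63:2662
  64:5673  65:4993  66:10161  67:489  68:11086  69:11962  70:9005  71:5574
  72:9446  73:5923  74:3093  75:6098  76:1763  77:16206  78:10056  79:1287
  80:16123  81:18088  82:3154  83:9335  84:3066  85:17405  86:15746  87:13552
  88:15424  89:8598  90:1266  91:12582  92:4293  93:15481  94:15566  95:14920
  96:16129  97:3240  98:12382  99:5813  100:3929  101:3445  102:10824  103:6552
  104:13115  105:11344  106:2600  107:17246  108:2152  109:9549  110:16242  111:13483
  112:1146  113:13494  114:4763  115:11909  116:16809  117:16575  118:3551  119:13719
  120:3053  121:6402  122:14255  123:2680  124:16638  125:14174  126:18098  127:3078
  128:6212  129:15699  130:6508  131:17150  132:17684  133:9925  134:17085  135:18178
  136:2470
Giant step factor: 3693^(-137) ≡ 3508 (mod 18503).
Scan 1920·3508^i mod 18503 for i = 0, 1, …:
  i=0: 1920   i=1: 268   i=2: 14994   i=3: 13426
  i=4: 8273   i=5: 8980   i=6: 9734   i=7: 8837
  i=8: 7671   i=9: 6506   i=10: 8849   i=11: 12761
  i=12: 6831   i=13: 1763
Match at i=13, j=76: x = 13·137 + 76 = 1857.

1857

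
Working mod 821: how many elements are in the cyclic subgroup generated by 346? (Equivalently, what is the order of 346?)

The order of 346 must divide p − 1 = 820 = 2^2 · 5 · 41.
Divisors: 1, 2, 4, 5, 10, 20, 41, 82, 164, 205, 410, 820.
Check each in increasing order: 346^1 ≡ 346;  346^2 ≡ 671;  346^4 ≡ 333;  346^5 ≡ 278;  346^10 ≡ 110;  346^20 ≡ 606;  346^41 ≡ 770;  346^82 ≡ 138;  346^164 ≡ 161;  346^205 ≡ 820;  346^410 ≡ 1.
Smallest exponent giving 1 is 410.

410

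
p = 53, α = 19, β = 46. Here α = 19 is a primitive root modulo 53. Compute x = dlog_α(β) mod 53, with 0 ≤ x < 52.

32

Baby-step giant-step with m = ceil(sqrt(52)) = 8.
Baby table (19^j mod 53 for j=0..7):
  0:1  1:19  2:43  3:22  4:47  5:45  6:7  7:27
Giant step factor: 19^(-8) ≡ 28 (mod 53).
Scan 46·28^i mod 53 for i = 0, 1, …:
  i=0: 46   i=1: 16   i=2: 24   i=3: 36
  i=4: 1
Match at i=4, j=0: x = 4·8 + 0 = 32.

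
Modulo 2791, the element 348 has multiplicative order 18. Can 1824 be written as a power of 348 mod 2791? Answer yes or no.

yes

⟨348⟩ has order 18; its elements mod 2791 are {1, 91, 92, 104, 348, 967, 1091, 1195, 1315, 1476, 1596, 1700, 1824, 2443, 2687, 2699, 2700, 2790}.
1824 is in this set.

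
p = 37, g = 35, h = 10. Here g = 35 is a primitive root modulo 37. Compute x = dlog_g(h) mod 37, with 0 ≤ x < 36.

24

Successive powers of 35 modulo 37:
  35^0=1  35^1=35  35^2=4  35^3=29  35^4=16  35^5=5
  35^6=27  35^7=20  35^8=34  35^9=6  35^10=25  35^11=24
  35^12=26  35^13=22  35^14=30  35^15=14  35^16=9  35^17=19
  35^18=36  35^19=2  35^20=33  35^21=8  35^22=21  35^23=32
  35^24=10
So 35^24 ≡ 10 (mod 37), giving x = 24.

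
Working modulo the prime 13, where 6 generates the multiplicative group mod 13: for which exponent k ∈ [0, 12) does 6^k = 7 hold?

7

Successive powers of 6 modulo 13:
  6^0=1  6^1=6  6^2=10  6^3=8  6^4=9  6^5=2
  6^6=12  6^7=7
So 6^7 ≡ 7 (mod 13), giving k = 7.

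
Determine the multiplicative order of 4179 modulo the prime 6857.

6856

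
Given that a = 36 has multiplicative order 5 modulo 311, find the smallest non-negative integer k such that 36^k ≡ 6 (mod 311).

Successive powers of 36 modulo 311:
  36^0=1  36^1=36  36^2=52  36^3=6
So 36^3 ≡ 6 (mod 311), giving k = 3.

3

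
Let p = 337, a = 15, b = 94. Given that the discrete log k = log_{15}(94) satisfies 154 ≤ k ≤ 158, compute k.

158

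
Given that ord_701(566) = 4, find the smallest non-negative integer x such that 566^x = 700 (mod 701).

2

Successive powers of 566 modulo 701:
  566^0=1  566^1=566  566^2=700
So 566^2 ≡ 700 (mod 701), giving x = 2.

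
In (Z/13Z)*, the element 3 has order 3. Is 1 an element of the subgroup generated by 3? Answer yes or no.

yes

⟨3⟩ has order 3; its elements mod 13 are {1, 3, 9}.
1 is in this set.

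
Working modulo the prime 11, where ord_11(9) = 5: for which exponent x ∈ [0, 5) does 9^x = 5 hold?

4

Successive powers of 9 modulo 11:
  9^0=1  9^1=9  9^2=4  9^3=3  9^4=5
So 9^4 ≡ 5 (mod 11), giving x = 4.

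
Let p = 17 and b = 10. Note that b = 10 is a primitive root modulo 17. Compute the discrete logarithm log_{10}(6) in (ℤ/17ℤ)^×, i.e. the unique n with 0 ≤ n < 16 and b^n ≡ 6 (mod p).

5

Successive powers of 10 modulo 17:
  10^0=1  10^1=10  10^2=15  10^3=14  10^4=4  10^5=6
So 10^5 ≡ 6 (mod 17), giving n = 5.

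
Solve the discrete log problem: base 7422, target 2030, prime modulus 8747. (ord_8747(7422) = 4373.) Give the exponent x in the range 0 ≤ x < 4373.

3144

Baby-step giant-step with m = ceil(sqrt(4373)) = 67.
Baby table (7422^j mod 8747 for j=0..66):
  0:1  1:7422  2:6225  3:296  4:1415  5:5730  6:146  7:7731
  8:7909  9:8228  10:5409  11:5615  12:3822  13:363  14:110  15:2949
  16:2484  17:6319  18:6951  19:516  20:7313  21:1951  22:4037  23:4139
  24:194  25:5360  26:564  27:4942  28:3353  29:751  30:2083  31:4077
  32:3621  33:4278  34:8453  35:4682  36:6720  37:446  38:3846  39:3551
  40:811  41:1306  42:1456  43:3887  44:1708  45:2373  46:4695  47:6989
  48:2648  49:7694  50:4452  51:5325  52:3204  53:5742  54:1740  55:3708
  56:2714  57:7714  58:4193  59:7367  60:377  61:7801  62:2629  63:6628
  64:8635  65:8448  66:2560
Giant step factor: 7422^(-67) ≡ 4121 (mod 8747).
Scan 2030·4121^i mod 8747 for i = 0, 1, …:
  i=0: 2030   i=1: 3498   i=2: 202   i=3: 1477
  i=4: 7552   i=5: 8713   i=6: 8585   i=7: 5917
  i=8: 6068   i=9: 7302     …   i=45: 7247
  i=46: 2629
Match at i=46, j=62: x = 46·67 + 62 = 3144.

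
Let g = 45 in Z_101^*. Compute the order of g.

50

The order of 45 must divide p − 1 = 100 = 2^2 · 5^2.
Divisors: 1, 2, 4, 5, 10, 20, 25, 50, 100.
Check each in increasing order: 45^1 ≡ 45;  45^2 ≡ 5;  45^4 ≡ 25;  45^5 ≡ 14;  45^10 ≡ 95;  45^20 ≡ 36;  45^25 ≡ 100;  45^50 ≡ 1.
Smallest exponent giving 1 is 50.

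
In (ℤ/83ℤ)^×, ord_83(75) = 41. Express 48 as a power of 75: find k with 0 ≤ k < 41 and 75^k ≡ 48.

Baby-step giant-step with m = ceil(sqrt(41)) = 7.
Baby table (75^j mod 83 for j=0..6):
  0:1  1:75  2:64  3:69  4:29  5:17  6:30
Giant step factor: 75^(-7) ≡ 37 (mod 83).
Scan 48·37^i mod 83 for i = 0, 1, …:
  i=0: 48   i=1: 33   i=2: 59   i=3: 25
  i=4: 12   i=5: 29
Match at i=5, j=4: k = 5·7 + 4 = 39.

39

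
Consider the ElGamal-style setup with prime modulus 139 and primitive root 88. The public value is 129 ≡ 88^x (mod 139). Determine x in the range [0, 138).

126

Baby-step giant-step with m = ceil(sqrt(138)) = 12.
Baby table (88^j mod 139 for j=0..11):
  0:1  1:88  2:99  3:94  4:71  5:132  6:79  7:2
  8:37  9:59  10:49  11:3
Giant step factor: 88^(-12) ≡ 129 (mod 139).
Scan 129·129^i mod 139 for i = 0, 1, …:
  i=0: 129   i=1: 100   i=2: 112   i=3: 131
  i=4: 80   i=5: 34   i=6: 77   i=7: 64
  i=8: 55   i=9: 6   i=10: 79
Match at i=10, j=6: x = 10·12 + 6 = 126.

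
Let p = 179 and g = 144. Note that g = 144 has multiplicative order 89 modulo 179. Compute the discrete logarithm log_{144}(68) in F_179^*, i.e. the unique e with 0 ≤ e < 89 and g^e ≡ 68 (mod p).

4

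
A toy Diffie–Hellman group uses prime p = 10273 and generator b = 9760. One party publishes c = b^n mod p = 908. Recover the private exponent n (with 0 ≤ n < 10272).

8885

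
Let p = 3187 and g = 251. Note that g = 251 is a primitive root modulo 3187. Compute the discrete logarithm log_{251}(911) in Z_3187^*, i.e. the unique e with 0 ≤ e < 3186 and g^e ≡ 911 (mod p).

606

Baby-step giant-step with m = ceil(sqrt(3186)) = 57.
Baby table (251^j mod 3187 for j=0..56):
  0:1  1:251  2:2448  3:2544  4:1144  5:314  6:2326  7:605
  8:2066  9:2272  10:2986  11:541  12:1937  13:1763  14:2707  15:626
  16:963  17:2688  18:2231  19:2256  20:2157  21:2804  22:2664  23:2581
  24:870  25:1654  26:844  27:1502  28:936  29:2285  30:3062  31:495
  32:3139  33:700  34:415  35:2181  36:2454  37:863  38:3084  39:2830
  40:2816  41:2489  42:87  43:2715  44:2634  45:1425  46:731  47:1822
  48:1581  49:1643  50:1270  51:70  52:1635  53:2449  54:2795  55:405
  56:2858
Giant step factor: 251^(-57) ≡ 732 (mod 3187).
Scan 911·732^i mod 3187 for i = 0, 1, …:
  i=0: 911   i=1: 769   i=2: 1996   i=3: 1426
  i=4: 1683   i=5: 1774   i=6: 1459   i=7: 343
  i=8: 2490   i=9: 2903   i=10: 2454
Match at i=10, j=36: e = 10·57 + 36 = 606.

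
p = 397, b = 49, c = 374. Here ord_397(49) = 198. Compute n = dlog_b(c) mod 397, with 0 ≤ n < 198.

62

Baby-step giant-step with m = ceil(sqrt(198)) = 15.
Baby table (49^j mod 397 for j=0..14):
  0:1  1:49  2:19  3:137  4:361  5:221  6:110  7:229
  8:105  9:381  10:10  11:93  12:190  13:179  14:37
Giant step factor: 49^(-15) ≡ 30 (mod 397).
Scan 374·30^i mod 397 for i = 0, 1, …:
  i=0: 374   i=1: 104   i=2: 341   i=3: 305
  i=4: 19
Match at i=4, j=2: n = 4·15 + 2 = 62.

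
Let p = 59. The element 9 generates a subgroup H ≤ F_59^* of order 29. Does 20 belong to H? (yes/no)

yes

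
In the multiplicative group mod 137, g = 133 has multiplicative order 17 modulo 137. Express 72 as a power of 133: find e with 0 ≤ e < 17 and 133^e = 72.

5

Successive powers of 133 modulo 137:
  133^0=1  133^1=133  133^2=16  133^3=73  133^4=119  133^5=72
So 133^5 ≡ 72 (mod 137), giving e = 5.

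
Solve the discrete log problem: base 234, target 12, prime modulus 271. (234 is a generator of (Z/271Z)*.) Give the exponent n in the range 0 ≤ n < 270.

Baby-step giant-step with m = ceil(sqrt(270)) = 17.
Baby table (234^j mod 271 for j=0..16):
  0:1  1:234  2:14  3:24  4:196  5:65  6:34  7:97
  8:205  9:3  10:160  11:42  12:72  13:46  14:195  15:102
  16:20
Giant step factor: 234^(-17) ≡ 26 (mod 271).
Scan 12·26^i mod 271 for i = 0, 1, …:
  i=0: 12   i=1: 41   i=2: 253   i=3: 74
  i=4: 27   i=5: 160
Match at i=5, j=10: n = 5·17 + 10 = 95.

95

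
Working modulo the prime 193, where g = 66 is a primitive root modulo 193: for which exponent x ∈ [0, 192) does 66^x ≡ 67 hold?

Baby-step giant-step with m = ceil(sqrt(192)) = 14.
Baby table (66^j mod 193 for j=0..13):
  0:1  1:66  2:110  3:119  4:134  5:159  6:72  7:120
  8:7  9:76  10:191  11:61  12:166  13:148
Giant step factor: 66^(-14) ≡ 18 (mod 193).
Scan 67·18^i mod 193 for i = 0, 1, …:
  i=0: 67   i=1: 48   i=2: 92   i=3: 112
  i=4: 86   i=5: 4   i=6: 72
Match at i=6, j=6: x = 6·14 + 6 = 90.

90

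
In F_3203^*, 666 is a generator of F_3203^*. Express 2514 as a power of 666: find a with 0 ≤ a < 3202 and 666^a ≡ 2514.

1481

Baby-step giant-step with m = ceil(sqrt(3202)) = 57.
Baby table (666^j mod 3203 for j=0..56):
  0:1  1:666  2:1542  3:2012  4:1138  5:2000  6:2755  7:2714
  8:1032  9:1870  10:2656  11:840  12:2118  13:1268  14:2099  15:1426
  16:1628  17:1634  18:2427  19:2070  20:1330  21:1752  22:940  23:1455
  24:1724  25:1510  26:3121  27:3042  28:1676  29:1572  30:2774  31:2556
  32:1503  33:1662  34:1857  35:404  36:12  37:1586  38:2489  39:1723
  40:844  41:1579  42:1030  43:538  44:2775  45:19  46:3045  47:471
  48:2995  49:2404  50:2767  51:1097  52:318  53:390  54:297  55:2419
  56:3148
Giant step factor: 666^(-57) ≡ 1300 (mod 3203).
Scan 2514·1300^i mod 3203 for i = 0, 1, …:
  i=0: 2514   i=1: 1140   i=2: 2214   i=3: 1906
  i=4: 1881   i=5: 1411   i=6: 2184   i=7: 1342
  i=8: 2168   i=9: 2963     …   i=24: 3166
  i=25: 3148
Match at i=25, j=56: a = 25·57 + 56 = 1481.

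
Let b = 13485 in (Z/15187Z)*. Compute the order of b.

5062

The order of 13485 must divide p − 1 = 15186 = 2 · 3 · 2531.
Divisors: 1, 2, 3, 6, 2531, 5062, 7593, 15186.
Check each in increasing order: 13485^1 ≡ 13485;  13485^2 ≡ 11274;  13485^3 ≡ 8020;  13485^6 ≡ 3455;  13485^2531 ≡ 15186;  13485^5062 ≡ 1.
Smallest exponent giving 1 is 5062.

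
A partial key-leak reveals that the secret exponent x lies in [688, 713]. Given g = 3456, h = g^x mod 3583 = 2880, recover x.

703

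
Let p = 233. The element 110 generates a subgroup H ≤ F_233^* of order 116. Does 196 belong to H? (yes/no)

yes

196 ∈ ⟨110⟩ iff 196^116 ≡ 1 (mod 233), since |⟨110⟩| = 116.
196^116 mod 233 = 1.
Since 1 = 1, 196 lies in the subgroup.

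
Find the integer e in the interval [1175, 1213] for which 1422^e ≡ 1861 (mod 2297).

Compute 1422^1175 mod 2297 = 596, then multiply by 1422 repeatedly:
  1422^1175=596  1422^1176=2216  1422^1177=1965  1422^1178=1078  1422^1179=817
  1422^1180=1789  1422^1181=1179  1422^1182=2025  1422^1183=1409  1422^1184=614
  1422^1185=248  1422^1186=1215  1422^1187=386  1422^1188=2206  1422^1189=1527
  1422^1190=729  1422^1191=691  1422^1192=1783  1422^1193=1835  1422^1194=2275
  1422^1195=874  1422^1196=151  1422^1197=1101  1422^1198=1365  1422^1199=65
  1422^1200=550  1422^1201=1120  1422^1202=819  1422^1203=39  1422^1204=330
  1422^1205=672  1422^1206=32  1422^1207=1861
Found 1861 at exponent 1207.

1207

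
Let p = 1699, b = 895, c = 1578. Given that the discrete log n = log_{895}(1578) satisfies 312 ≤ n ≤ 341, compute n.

325

Compute 895^312 mod 1699 = 1486, then multiply by 895 repeatedly:
  895^312=1486  895^313=1352  895^314=352  895^315=725  895^316=1556
  895^317=1139  895^318=5  895^319=1077  895^320=582  895^321=996
  895^322=1144  895^323=1082  895^324=1659  895^325=1578
Found 1578 at exponent 325.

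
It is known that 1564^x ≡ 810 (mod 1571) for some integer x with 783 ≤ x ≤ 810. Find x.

809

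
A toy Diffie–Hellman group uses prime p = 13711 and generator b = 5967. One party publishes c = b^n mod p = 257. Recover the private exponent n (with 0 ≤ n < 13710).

10675

Baby-step giant-step with m = ceil(sqrt(13710)) = 118.
Baby table (5967^j mod 13711 for j=0..117):
  0:1  1:5967  2:11333  3:1359  4:5952  5:4094  6:9607  7:12989
  8:10791  9:3041  10:5994  11:7910  12:5708  13:1512  14:266  15:10457
  16:11869  17:5008  18:6467  19:5835  20:5216  21:13613  22:4807  23:13668
  24:3928  25:6277  26:10118  27:4573  28:2201  29:11940  30:3624  31:2161
  32:6347  33:2767  34:2645  35:1354  36:3539  37:2273  38:2812  39:10651
  40:4032  41:9850  42:9604  43:8799  44:4214  45:12675  46:1849  47:9339
  48:4309  49:3678  50:9026  51:1334  52:7598  53:8700  54:3054  55:1299
  56:4418  57:9664  58:10333  59:12355  60:11949  61:2483  62:8181  63:4867
  64:1491  65:12069  66:5551  67:10752  68:3415  69:2759  70:9753  71:6667
  72:6378  73:9501  74:11193  75:2350  76:9808  77:5788  78:12698  79:1980
  80:9489  81:8144  82:3464  83:7211  84:2919  85:4703  86:10095  87:4442
  88:2051  89:8105  90:3838  91:3976  92:4762  93:5662  94:1250  95:13677
  96:2787  97:12297  98:8638  99:3297  100:11625  101:2426  102:10837  103:3303
  104:6294  105:1869  106:5280  107:11593  108:3436  109:4667  110:948  111:7784
  112:7971  113:13209  114:7275  115:899  116:3332  117:1094
Giant step factor: 5967^(-118) ≡ 3967 (mod 13711).
Scan 257·3967^i mod 13711 for i = 0, 1, …:
  i=0: 257   i=1: 4905   i=2: 2226   i=3: 658
  i=4: 5196   i=5: 4899   i=6: 5846   i=7: 5781
  i=8: 8435   i=9: 6805     …   i=89: 7020
  i=90: 1299
Match at i=90, j=55: n = 90·118 + 55 = 10675.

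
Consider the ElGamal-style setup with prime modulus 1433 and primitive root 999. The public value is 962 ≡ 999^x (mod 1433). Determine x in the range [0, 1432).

94

Baby-step giant-step with m = ceil(sqrt(1432)) = 38.
Baby table (999^j mod 1433 for j=0..37):
  0:1  1:999  2:633  3:414  4:882  5:1256  6:869  7:1166
  8:1238  9:83  10:1236  11:951  12:1403  13:123  14:1072  15:477
  16:767  17:1011  18:1157  19:845  20:118  21:376  22:178  23:130
  24:900  25:609  26:799  27:20  28:1351  29:1196  30:1115  31:444
  32:759  33:184  34:392  35:399  36:227  37:359
Giant step factor: 999^(-38) ≡ 722 (mod 1433).
Scan 962·722^i mod 1433 for i = 0, 1, …:
  i=0: 962   i=1: 992   i=2: 1157
Match at i=2, j=18: x = 2·38 + 18 = 94.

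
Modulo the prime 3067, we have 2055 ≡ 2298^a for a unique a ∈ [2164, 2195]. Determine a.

Compute 2298^2164 mod 3067 = 1980, then multiply by 2298 repeatedly:
  2298^2164=1980  2298^2165=1679  2298^2166=56  2298^2167=2941  2298^2168=1817
  2298^2169=1279  2298^2170=956  2298^2171=916  2298^2172=1006  2298^2173=2337
  2298^2174=109  2298^2175=2055
Found 2055 at exponent 2175.

2175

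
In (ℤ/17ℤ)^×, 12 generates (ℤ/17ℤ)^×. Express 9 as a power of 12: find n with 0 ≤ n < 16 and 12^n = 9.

Successive powers of 12 modulo 17:
  12^0=1  12^1=12  12^2=8  12^3=11  12^4=13  12^5=3
  12^6=2  12^7=7  12^8=16  12^9=5  12^10=9
So 12^10 ≡ 9 (mod 17), giving n = 10.

10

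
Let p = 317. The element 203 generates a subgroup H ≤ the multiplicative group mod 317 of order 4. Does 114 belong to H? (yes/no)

yes

⟨203⟩ has order 4; its elements mod 317 are {1, 114, 203, 316}.
114 is in this set.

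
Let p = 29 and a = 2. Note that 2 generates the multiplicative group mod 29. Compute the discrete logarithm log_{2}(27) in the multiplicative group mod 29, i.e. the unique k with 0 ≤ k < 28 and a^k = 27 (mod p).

15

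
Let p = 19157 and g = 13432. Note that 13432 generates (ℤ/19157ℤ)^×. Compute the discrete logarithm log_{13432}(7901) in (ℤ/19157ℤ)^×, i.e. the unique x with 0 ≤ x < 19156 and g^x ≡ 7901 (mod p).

17677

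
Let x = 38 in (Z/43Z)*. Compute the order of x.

21

The order of 38 must divide p − 1 = 42 = 2 · 3 · 7.
Divisors: 1, 2, 3, 6, 7, 14, 21, 42.
Check each in increasing order: 38^1 ≡ 38;  38^2 ≡ 25;  38^3 ≡ 4;  38^6 ≡ 16;  38^7 ≡ 6;  38^14 ≡ 36;  38^21 ≡ 1.
Smallest exponent giving 1 is 21.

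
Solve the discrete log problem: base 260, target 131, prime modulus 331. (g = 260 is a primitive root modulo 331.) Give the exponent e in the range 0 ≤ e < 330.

80

Baby-step giant-step with m = ceil(sqrt(330)) = 19.
Baby table (260^j mod 331 for j=0..18):
  0:1  1:260  2:76  3:231  4:149  5:13  6:70  7:326
  8:24  9:282  10:169  11:248  12:266  13:312  14:25  15:211
  16:245  17:148  18:84
Giant step factor: 260^(-19) ≡ 55 (mod 331).
Scan 131·55^i mod 331 for i = 0, 1, …:
  i=0: 131   i=1: 254   i=2: 68   i=3: 99
  i=4: 149
Match at i=4, j=4: e = 4·19 + 4 = 80.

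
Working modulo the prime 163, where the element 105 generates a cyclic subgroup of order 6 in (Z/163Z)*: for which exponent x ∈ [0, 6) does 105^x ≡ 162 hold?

Successive powers of 105 modulo 163:
  105^0=1  105^1=105  105^2=104  105^3=162
So 105^3 ≡ 162 (mod 163), giving x = 3.

3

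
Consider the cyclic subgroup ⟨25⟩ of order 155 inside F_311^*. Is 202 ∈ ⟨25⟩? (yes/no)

202 ∈ ⟨25⟩ iff 202^155 ≡ 1 (mod 311), since |⟨25⟩| = 155.
202^155 mod 311 = 310.
Since 310 ≠ 1, 202 does not lie in the subgroup.

no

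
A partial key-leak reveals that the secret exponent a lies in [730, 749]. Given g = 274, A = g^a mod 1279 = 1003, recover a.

Compute 274^730 mod 1279 = 659, then multiply by 274 repeatedly:
  274^730=659  274^731=227  274^732=806  274^733=856  274^734=487
  274^735=422  274^736=518  274^737=1242  274^738=94  274^739=176
  274^740=901  274^741=27  274^742=1003
Found 1003 at exponent 742.

742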